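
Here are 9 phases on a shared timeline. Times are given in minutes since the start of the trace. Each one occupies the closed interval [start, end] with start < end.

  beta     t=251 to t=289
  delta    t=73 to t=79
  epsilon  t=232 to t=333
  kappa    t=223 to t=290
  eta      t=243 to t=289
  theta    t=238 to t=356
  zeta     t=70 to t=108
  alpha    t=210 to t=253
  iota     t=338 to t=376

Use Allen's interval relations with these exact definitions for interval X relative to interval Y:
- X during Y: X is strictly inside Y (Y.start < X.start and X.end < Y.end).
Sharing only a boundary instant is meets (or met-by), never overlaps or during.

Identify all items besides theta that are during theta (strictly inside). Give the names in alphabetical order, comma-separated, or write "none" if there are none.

Target theta = [t=238, t=356].
alpha [t=210, t=253] → overlaps → no.
beta [t=251, t=289] → during → yes.
delta [t=73, t=79] → before → no.
epsilon [t=232, t=333] → overlaps → no.
eta [t=243, t=289] → during → yes.
iota [t=338, t=376] → overlapped-by → no.
kappa [t=223, t=290] → overlaps → no.
zeta [t=70, t=108] → before → no.
Result: beta, eta.

beta, eta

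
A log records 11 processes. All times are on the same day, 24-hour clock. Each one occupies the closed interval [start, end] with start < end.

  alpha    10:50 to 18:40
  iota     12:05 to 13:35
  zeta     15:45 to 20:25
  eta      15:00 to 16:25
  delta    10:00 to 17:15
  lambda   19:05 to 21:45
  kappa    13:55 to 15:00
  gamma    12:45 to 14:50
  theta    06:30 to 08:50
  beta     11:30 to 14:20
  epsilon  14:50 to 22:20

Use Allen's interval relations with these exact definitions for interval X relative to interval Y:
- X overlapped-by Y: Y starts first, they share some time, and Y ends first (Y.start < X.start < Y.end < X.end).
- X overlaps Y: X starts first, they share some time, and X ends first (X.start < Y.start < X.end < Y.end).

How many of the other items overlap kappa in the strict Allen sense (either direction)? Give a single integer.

3

Target kappa = [13:55, 15:00].
alpha [10:50, 18:40] → contains → no.
beta [11:30, 14:20] → overlaps → counts.
delta [10:00, 17:15] → contains → no.
epsilon [14:50, 22:20] → overlapped-by → counts.
eta [15:00, 16:25] → met-by → no.
gamma [12:45, 14:50] → overlaps → counts.
iota [12:05, 13:35] → before → no.
lambda [19:05, 21:45] → after → no.
theta [06:30, 08:50] → before → no.
zeta [15:45, 20:25] → after → no.
Total: 3.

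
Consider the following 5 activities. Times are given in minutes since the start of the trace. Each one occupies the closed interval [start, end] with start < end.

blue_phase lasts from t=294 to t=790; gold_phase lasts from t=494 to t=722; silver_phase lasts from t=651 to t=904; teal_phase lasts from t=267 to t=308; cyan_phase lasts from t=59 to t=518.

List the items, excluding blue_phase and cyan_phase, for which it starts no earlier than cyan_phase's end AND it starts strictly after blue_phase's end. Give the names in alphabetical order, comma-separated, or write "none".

none

Conditions: its start is no earlier than cyan_phase's end (X.start >= t=518) AND its start is strictly after blue_phase's end (X.start > t=790).
gold_phase: start t=494 >= t=518? ✗; start t=494 > t=790? ✗ → no.
silver_phase: start t=651 >= t=518? ✓; start t=651 > t=790? ✗ → no.
teal_phase: start t=267 >= t=518? ✗; start t=267 > t=790? ✗ → no.
Result: none.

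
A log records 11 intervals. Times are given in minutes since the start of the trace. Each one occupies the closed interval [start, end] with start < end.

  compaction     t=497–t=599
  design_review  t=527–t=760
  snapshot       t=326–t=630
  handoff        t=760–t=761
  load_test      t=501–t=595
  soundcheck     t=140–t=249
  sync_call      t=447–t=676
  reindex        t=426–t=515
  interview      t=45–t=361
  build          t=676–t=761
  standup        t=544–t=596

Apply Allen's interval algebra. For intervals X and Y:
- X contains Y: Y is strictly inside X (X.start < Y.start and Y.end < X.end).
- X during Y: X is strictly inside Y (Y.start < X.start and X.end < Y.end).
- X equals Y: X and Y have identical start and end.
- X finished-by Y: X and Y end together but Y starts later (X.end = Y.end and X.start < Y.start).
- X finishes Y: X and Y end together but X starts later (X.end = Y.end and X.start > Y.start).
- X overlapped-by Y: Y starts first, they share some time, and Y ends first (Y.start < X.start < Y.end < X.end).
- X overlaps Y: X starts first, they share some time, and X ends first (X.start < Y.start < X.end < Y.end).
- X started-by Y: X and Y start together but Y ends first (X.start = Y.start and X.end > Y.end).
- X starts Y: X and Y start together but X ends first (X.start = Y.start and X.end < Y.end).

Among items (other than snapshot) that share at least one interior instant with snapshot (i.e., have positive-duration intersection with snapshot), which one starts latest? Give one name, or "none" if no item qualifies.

Target snapshot = [t=326, t=630].
build [t=676, t=761] → after → excluded.
compaction [t=497, t=599] → during → candidate.
design_review [t=527, t=760] → overlapped-by → candidate.
handoff [t=760, t=761] → after → excluded.
interview [t=45, t=361] → overlaps → candidate.
load_test [t=501, t=595] → during → candidate.
reindex [t=426, t=515] → during → candidate.
soundcheck [t=140, t=249] → before → excluded.
standup [t=544, t=596] → during → candidate.
sync_call [t=447, t=676] → overlapped-by → candidate.
Among candidates, latest start is t=544 → standup.

standup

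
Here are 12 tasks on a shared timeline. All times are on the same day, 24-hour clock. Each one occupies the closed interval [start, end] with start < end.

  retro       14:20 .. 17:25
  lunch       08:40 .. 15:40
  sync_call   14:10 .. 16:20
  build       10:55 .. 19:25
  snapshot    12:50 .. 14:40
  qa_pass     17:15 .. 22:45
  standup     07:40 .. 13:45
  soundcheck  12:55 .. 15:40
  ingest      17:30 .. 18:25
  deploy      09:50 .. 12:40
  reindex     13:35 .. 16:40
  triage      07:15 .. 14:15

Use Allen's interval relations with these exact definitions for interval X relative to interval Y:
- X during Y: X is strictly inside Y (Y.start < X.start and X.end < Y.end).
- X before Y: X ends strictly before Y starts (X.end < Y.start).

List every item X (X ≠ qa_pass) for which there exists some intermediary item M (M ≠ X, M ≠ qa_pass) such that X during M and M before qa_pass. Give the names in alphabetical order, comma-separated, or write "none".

deploy, snapshot, standup, sync_call

Target qa_pass = [17:15, 22:45].
Intermediaries M with M before qa_pass: deploy, lunch, reindex, snapshot, soundcheck, standup, sync_call, triage.
Via deploy — items with X during deploy: none.
Via lunch — items with X during lunch: deploy, snapshot.
Via reindex — items with X during reindex: sync_call.
Via snapshot — items with X during snapshot: none.
Via soundcheck — items with X during soundcheck: none.
Via standup — items with X during standup: deploy.
Via sync_call — items with X during sync_call: none.
Via triage — items with X during triage: deploy, standup.
Union: deploy, snapshot, standup, sync_call.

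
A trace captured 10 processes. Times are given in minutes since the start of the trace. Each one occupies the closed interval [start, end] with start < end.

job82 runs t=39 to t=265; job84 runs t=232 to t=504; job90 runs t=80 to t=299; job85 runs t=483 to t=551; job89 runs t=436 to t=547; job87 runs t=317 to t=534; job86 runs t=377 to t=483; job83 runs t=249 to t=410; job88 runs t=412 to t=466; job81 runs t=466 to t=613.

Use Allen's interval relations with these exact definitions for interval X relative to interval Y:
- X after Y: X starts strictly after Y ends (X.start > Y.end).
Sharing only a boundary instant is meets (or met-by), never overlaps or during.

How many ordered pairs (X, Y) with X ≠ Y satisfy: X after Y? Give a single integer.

17

Checking all 90 ordered pairs for relation 'after'; matching pairs in alphabetical order:
(job81, job82): job81 after job82 ✓
(job81, job83): job81 after job83 ✓
(job81, job90): job81 after job90 ✓
(job85, job82): job85 after job82 ✓
(job85, job83): job85 after job83 ✓
(job85, job88): job85 after job88 ✓
(job85, job90): job85 after job90 ✓
(job86, job82): job86 after job82 ✓
(job86, job90): job86 after job90 ✓
(job87, job82): job87 after job82 ✓
(job87, job90): job87 after job90 ✓
(job88, job82): job88 after job82 ✓
(job88, job83): job88 after job83 ✓
(job88, job90): job88 after job90 ✓
(job89, job82): job89 after job82 ✓
(job89, job83): job89 after job83 ✓
(job89, job90): job89 after job90 ✓
Count: 17.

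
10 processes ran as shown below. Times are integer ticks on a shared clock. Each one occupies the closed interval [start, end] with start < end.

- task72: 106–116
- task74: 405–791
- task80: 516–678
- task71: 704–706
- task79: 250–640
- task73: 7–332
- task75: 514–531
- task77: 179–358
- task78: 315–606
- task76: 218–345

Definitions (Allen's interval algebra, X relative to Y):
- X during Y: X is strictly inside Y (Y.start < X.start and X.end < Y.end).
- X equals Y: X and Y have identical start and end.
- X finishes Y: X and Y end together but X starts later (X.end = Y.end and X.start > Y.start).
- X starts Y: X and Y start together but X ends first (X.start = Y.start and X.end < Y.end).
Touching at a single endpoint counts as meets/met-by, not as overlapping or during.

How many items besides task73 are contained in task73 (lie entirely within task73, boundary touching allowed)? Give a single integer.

Target task73 = [7, 332].
task71 [704, 706] → after → no.
task72 [106, 116] → during → counts.
task74 [405, 791] → after → no.
task75 [514, 531] → after → no.
task76 [218, 345] → overlapped-by → no.
task77 [179, 358] → overlapped-by → no.
task78 [315, 606] → overlapped-by → no.
task79 [250, 640] → overlapped-by → no.
task80 [516, 678] → after → no.
Total: 1.

1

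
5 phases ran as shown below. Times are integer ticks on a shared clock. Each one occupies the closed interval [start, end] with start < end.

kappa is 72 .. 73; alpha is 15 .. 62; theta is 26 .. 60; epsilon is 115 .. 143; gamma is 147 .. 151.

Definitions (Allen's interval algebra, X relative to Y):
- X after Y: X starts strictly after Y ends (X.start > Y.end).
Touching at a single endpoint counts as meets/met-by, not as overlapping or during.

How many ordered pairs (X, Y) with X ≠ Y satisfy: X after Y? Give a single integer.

Checking all 20 ordered pairs for relation 'after'; matching pairs in alphabetical order:
(epsilon, alpha): epsilon after alpha ✓
(epsilon, kappa): epsilon after kappa ✓
(epsilon, theta): epsilon after theta ✓
(gamma, alpha): gamma after alpha ✓
(gamma, epsilon): gamma after epsilon ✓
(gamma, kappa): gamma after kappa ✓
(gamma, theta): gamma after theta ✓
(kappa, alpha): kappa after alpha ✓
(kappa, theta): kappa after theta ✓
Count: 9.

9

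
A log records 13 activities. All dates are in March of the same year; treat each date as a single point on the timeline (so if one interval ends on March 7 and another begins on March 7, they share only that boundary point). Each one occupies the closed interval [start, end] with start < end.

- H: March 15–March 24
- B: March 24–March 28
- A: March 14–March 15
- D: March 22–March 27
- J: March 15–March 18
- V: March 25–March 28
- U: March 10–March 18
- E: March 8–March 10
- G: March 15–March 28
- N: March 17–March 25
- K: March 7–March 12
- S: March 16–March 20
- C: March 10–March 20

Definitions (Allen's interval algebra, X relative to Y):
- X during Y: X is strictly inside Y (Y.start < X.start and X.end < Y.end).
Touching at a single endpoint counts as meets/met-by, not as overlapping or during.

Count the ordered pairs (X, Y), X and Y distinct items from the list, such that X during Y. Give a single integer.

Checking all 156 ordered pairs for relation 'during'; matching pairs in alphabetical order:
(A, C): A during C ✓
(A, U): A during U ✓
(D, G): D during G ✓
(E, K): E during K ✓
(J, C): J during C ✓
(N, G): N during G ✓
(S, G): S during G ✓
(S, H): S during H ✓
Count: 8.

8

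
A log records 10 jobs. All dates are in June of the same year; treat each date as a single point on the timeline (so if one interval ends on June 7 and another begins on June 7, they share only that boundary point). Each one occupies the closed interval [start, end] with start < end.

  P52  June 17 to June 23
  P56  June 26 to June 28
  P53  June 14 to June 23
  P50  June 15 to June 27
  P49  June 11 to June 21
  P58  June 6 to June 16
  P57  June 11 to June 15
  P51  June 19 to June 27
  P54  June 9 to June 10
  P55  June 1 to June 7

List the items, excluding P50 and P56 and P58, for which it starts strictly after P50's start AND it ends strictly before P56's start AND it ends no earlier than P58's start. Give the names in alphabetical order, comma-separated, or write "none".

P52

Conditions: its start is strictly after P50's start (X.start > June 15) AND its end is strictly before P56's start (X.end < June 26) AND its end is no earlier than P58's start (X.end >= June 6).
P49: start June 11 > June 15? ✗; end June 21 < June 26? ✓; end June 21 >= June 6? ✓ → no.
P51: start June 19 > June 15? ✓; end June 27 < June 26? ✗; end June 27 >= June 6? ✓ → no.
P52: start June 17 > June 15? ✓; end June 23 < June 26? ✓; end June 23 >= June 6? ✓ → yes.
P53: start June 14 > June 15? ✗; end June 23 < June 26? ✓; end June 23 >= June 6? ✓ → no.
P54: start June 9 > June 15? ✗; end June 10 < June 26? ✓; end June 10 >= June 6? ✓ → no.
P55: start June 1 > June 15? ✗; end June 7 < June 26? ✓; end June 7 >= June 6? ✓ → no.
P57: start June 11 > June 15? ✗; end June 15 < June 26? ✓; end June 15 >= June 6? ✓ → no.
Result: P52.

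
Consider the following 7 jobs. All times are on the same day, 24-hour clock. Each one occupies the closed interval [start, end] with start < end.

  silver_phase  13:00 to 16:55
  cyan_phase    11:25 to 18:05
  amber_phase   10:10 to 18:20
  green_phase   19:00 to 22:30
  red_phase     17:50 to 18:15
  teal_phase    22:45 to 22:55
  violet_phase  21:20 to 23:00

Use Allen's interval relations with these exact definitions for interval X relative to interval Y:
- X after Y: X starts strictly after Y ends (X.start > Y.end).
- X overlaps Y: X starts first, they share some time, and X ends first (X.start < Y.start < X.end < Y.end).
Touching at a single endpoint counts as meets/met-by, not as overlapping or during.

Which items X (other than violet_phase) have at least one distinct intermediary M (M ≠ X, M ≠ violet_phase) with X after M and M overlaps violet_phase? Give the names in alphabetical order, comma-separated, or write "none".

teal_phase

Target violet_phase = [21:20, 23:00].
Intermediaries M with M overlaps violet_phase: green_phase.
Via green_phase — items with X after green_phase: teal_phase.
Union: teal_phase.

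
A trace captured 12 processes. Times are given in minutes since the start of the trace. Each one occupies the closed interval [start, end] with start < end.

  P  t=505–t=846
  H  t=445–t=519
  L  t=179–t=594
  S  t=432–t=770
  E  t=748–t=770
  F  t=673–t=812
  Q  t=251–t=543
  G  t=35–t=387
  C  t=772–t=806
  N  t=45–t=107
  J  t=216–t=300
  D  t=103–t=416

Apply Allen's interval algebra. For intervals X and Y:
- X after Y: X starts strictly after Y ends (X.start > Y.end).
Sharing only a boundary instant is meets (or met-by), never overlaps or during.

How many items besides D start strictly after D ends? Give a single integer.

Target D = [t=103, t=416].
C [t=772, t=806] → after → counts.
E [t=748, t=770] → after → counts.
F [t=673, t=812] → after → counts.
G [t=35, t=387] → overlaps → no.
H [t=445, t=519] → after → counts.
J [t=216, t=300] → during → no.
L [t=179, t=594] → overlapped-by → no.
N [t=45, t=107] → overlaps → no.
P [t=505, t=846] → after → counts.
Q [t=251, t=543] → overlapped-by → no.
S [t=432, t=770] → after → counts.
Total: 6.

6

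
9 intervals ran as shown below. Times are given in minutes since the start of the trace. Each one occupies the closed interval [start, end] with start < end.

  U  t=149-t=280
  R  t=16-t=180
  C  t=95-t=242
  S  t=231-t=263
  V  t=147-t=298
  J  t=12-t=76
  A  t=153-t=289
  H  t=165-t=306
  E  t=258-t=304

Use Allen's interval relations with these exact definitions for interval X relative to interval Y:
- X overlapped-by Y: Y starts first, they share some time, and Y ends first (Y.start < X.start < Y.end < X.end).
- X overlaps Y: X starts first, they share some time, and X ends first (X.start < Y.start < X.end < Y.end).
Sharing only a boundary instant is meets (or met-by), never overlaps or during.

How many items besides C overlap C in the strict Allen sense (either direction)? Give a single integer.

Target C = [t=95, t=242].
A [t=153, t=289] → overlapped-by → counts.
E [t=258, t=304] → after → no.
H [t=165, t=306] → overlapped-by → counts.
J [t=12, t=76] → before → no.
R [t=16, t=180] → overlaps → counts.
S [t=231, t=263] → overlapped-by → counts.
U [t=149, t=280] → overlapped-by → counts.
V [t=147, t=298] → overlapped-by → counts.
Total: 6.

6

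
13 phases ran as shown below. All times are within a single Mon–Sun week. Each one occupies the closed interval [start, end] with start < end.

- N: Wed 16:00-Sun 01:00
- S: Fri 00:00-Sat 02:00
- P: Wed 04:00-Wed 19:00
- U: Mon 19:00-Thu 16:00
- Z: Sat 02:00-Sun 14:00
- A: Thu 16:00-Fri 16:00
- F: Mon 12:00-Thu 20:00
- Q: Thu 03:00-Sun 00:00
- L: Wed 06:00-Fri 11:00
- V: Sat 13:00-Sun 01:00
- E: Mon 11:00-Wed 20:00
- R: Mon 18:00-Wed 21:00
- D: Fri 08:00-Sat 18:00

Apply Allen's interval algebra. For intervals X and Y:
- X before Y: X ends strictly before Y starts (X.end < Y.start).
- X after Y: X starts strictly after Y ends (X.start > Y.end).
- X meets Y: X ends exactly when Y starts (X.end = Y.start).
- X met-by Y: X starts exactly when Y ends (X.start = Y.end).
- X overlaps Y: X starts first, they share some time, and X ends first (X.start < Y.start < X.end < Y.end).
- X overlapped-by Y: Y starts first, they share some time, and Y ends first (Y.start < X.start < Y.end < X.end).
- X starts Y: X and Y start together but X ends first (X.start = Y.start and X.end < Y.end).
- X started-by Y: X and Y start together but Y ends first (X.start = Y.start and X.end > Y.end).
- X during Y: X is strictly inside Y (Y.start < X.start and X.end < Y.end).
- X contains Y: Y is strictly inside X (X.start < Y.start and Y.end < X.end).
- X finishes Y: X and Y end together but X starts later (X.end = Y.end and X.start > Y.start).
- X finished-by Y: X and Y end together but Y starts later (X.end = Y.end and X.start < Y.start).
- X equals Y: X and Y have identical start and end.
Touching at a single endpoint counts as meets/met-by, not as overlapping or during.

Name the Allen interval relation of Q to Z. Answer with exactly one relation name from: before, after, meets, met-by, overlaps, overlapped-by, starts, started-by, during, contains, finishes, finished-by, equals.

overlaps

Q = [Thu 03:00, Sun 00:00]; Z = [Sat 02:00, Sun 14:00].
Compare endpoints: Q.start < Z.start, Q.start < Z.end, Q.end > Z.start, Q.end < Z.end.
That pattern is 'overlaps'.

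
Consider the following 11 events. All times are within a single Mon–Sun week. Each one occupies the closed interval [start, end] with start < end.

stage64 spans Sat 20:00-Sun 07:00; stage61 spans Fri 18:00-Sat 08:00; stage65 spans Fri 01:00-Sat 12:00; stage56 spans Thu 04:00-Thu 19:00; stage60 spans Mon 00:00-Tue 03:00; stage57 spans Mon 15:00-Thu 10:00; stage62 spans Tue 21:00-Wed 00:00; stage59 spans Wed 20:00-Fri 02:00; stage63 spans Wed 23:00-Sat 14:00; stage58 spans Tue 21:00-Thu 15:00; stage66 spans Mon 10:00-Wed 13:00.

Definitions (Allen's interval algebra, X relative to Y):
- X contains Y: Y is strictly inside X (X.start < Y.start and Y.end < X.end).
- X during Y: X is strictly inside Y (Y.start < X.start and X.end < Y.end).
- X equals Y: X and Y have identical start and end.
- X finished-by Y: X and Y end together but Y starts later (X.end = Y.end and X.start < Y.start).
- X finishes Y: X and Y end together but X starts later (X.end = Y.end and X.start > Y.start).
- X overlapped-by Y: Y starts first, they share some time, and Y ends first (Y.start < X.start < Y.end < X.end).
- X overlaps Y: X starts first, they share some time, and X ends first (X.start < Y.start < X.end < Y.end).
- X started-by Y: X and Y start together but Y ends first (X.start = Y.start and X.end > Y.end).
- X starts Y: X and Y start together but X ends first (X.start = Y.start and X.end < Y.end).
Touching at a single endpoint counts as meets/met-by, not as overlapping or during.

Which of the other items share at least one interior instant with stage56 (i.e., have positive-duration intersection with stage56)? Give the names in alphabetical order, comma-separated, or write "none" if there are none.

stage57, stage58, stage59, stage63

Target stage56 = [Thu 04:00, Thu 19:00].
stage57 [Mon 15:00, Thu 10:00] → overlaps → yes.
stage58 [Tue 21:00, Thu 15:00] → overlaps → yes.
stage59 [Wed 20:00, Fri 02:00] → contains → yes.
stage60 [Mon 00:00, Tue 03:00] → before → no.
stage61 [Fri 18:00, Sat 08:00] → after → no.
stage62 [Tue 21:00, Wed 00:00] → before → no.
stage63 [Wed 23:00, Sat 14:00] → contains → yes.
stage64 [Sat 20:00, Sun 07:00] → after → no.
stage65 [Fri 01:00, Sat 12:00] → after → no.
stage66 [Mon 10:00, Wed 13:00] → before → no.
Result: stage57, stage58, stage59, stage63.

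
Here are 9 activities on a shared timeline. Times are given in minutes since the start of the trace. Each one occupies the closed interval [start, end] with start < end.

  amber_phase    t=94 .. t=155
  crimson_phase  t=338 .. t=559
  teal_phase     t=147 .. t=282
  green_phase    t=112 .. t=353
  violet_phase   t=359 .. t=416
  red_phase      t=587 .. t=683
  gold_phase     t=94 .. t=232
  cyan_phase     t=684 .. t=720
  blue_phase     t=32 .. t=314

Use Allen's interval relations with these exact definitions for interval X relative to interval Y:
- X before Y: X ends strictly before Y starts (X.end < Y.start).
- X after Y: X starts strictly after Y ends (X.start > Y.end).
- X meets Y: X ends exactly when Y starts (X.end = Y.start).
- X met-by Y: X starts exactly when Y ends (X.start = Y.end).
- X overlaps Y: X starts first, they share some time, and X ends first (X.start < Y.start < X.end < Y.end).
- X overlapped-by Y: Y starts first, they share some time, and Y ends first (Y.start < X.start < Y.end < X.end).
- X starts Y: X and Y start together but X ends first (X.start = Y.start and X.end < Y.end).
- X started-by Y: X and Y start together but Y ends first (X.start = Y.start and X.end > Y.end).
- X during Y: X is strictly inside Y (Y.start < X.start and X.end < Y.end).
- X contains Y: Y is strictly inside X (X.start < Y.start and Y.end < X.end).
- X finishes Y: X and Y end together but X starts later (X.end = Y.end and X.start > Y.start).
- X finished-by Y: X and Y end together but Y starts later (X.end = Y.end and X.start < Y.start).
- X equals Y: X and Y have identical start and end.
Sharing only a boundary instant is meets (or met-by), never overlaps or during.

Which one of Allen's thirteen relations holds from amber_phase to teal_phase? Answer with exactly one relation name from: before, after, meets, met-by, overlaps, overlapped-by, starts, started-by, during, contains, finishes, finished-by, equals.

overlaps

amber_phase = [t=94, t=155]; teal_phase = [t=147, t=282].
Compare endpoints: amber_phase.start < teal_phase.start, amber_phase.start < teal_phase.end, amber_phase.end > teal_phase.start, amber_phase.end < teal_phase.end.
That pattern is 'overlaps'.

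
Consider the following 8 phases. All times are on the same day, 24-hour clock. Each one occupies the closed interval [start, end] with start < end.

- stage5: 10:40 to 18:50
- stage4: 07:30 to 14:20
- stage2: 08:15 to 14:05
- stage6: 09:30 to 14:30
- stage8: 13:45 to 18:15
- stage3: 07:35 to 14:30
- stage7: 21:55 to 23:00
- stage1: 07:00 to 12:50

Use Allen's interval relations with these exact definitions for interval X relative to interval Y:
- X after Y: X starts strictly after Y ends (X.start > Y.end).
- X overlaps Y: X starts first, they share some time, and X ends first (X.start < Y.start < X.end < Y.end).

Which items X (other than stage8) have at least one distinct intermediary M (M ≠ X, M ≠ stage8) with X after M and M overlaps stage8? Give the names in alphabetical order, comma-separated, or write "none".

stage7

Target stage8 = [13:45, 18:15].
Intermediaries M with M overlaps stage8: stage2, stage3, stage4, stage6.
Via stage2 — items with X after stage2: stage7.
Via stage3 — items with X after stage3: stage7.
Via stage4 — items with X after stage4: stage7.
Via stage6 — items with X after stage6: stage7.
Union: stage7.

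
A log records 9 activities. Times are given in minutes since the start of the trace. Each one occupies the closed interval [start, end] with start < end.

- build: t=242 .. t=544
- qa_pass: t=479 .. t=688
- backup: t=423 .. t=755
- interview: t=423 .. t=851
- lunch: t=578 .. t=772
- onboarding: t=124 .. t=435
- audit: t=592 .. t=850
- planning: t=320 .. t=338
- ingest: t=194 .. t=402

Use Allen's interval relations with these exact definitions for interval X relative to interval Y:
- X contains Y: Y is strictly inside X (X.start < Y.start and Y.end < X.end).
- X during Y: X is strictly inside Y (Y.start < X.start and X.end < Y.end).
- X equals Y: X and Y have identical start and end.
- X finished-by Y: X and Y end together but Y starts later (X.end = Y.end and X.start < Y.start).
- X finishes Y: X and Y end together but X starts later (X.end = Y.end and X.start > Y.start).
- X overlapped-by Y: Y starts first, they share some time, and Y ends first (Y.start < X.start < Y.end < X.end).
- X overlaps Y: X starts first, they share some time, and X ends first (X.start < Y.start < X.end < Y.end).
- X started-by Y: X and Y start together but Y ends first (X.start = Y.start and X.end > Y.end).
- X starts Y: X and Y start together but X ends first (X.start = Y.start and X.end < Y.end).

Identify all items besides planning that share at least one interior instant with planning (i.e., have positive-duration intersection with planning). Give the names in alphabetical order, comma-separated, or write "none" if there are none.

Target planning = [t=320, t=338].
audit [t=592, t=850] → after → no.
backup [t=423, t=755] → after → no.
build [t=242, t=544] → contains → yes.
ingest [t=194, t=402] → contains → yes.
interview [t=423, t=851] → after → no.
lunch [t=578, t=772] → after → no.
onboarding [t=124, t=435] → contains → yes.
qa_pass [t=479, t=688] → after → no.
Result: build, ingest, onboarding.

build, ingest, onboarding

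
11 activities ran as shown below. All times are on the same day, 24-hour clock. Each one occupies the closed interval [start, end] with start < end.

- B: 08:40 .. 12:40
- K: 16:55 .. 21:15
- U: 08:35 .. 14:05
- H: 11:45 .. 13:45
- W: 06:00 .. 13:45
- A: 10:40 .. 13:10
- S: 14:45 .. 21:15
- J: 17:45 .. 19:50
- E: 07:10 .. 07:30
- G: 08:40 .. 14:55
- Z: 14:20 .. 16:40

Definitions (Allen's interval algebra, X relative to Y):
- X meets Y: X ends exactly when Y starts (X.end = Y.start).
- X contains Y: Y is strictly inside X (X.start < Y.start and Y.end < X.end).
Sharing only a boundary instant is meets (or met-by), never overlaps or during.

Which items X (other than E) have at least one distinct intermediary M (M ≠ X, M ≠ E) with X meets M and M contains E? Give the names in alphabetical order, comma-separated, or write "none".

none

Target E = [07:10, 07:30].
Intermediaries M with M contains E: W.
Via W — items with X meets W: none.
Union: none.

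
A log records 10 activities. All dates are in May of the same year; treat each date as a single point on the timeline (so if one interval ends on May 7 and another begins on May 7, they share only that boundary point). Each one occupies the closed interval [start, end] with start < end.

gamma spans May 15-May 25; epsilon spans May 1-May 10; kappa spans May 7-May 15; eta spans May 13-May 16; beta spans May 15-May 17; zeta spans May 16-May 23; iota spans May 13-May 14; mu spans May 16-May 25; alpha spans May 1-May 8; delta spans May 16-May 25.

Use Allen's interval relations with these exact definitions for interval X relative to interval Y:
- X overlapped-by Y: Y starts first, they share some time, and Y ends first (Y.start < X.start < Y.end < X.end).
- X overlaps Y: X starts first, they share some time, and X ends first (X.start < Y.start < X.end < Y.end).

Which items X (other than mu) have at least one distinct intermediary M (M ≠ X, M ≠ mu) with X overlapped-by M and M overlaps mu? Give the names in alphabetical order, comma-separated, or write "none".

Target mu = [May 16, May 25].
Intermediaries M with M overlaps mu: beta.
Via beta — items with X overlapped-by beta: delta, zeta.
Union: delta, zeta.

delta, zeta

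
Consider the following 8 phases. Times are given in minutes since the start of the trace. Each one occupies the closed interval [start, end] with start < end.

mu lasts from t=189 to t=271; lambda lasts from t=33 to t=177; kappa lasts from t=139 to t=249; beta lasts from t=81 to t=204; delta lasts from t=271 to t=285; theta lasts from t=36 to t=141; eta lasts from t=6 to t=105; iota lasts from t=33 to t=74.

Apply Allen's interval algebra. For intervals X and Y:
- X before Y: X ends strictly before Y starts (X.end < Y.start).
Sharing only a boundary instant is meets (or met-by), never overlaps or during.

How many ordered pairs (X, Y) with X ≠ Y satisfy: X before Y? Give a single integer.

Checking all 56 ordered pairs for relation 'before'; matching pairs in alphabetical order:
(beta, delta): beta before delta ✓
(eta, delta): eta before delta ✓
(eta, kappa): eta before kappa ✓
(eta, mu): eta before mu ✓
(iota, beta): iota before beta ✓
(iota, delta): iota before delta ✓
(iota, kappa): iota before kappa ✓
(iota, mu): iota before mu ✓
(kappa, delta): kappa before delta ✓
(lambda, delta): lambda before delta ✓
(lambda, mu): lambda before mu ✓
(theta, delta): theta before delta ✓
(theta, mu): theta before mu ✓
Count: 13.

13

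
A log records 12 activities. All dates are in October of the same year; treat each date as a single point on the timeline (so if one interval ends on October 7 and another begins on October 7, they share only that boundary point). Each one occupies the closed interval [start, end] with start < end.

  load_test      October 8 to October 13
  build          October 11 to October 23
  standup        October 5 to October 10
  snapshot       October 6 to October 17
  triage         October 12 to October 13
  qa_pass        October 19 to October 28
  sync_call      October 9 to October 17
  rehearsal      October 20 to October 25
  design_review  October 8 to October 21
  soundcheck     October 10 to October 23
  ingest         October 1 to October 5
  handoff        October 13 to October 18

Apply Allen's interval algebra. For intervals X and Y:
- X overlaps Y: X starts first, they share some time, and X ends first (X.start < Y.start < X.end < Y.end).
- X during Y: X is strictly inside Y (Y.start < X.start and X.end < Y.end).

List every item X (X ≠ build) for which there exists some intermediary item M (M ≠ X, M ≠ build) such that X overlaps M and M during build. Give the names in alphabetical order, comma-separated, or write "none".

snapshot, sync_call

Target build = [October 11, October 23].
Intermediaries M with M during build: handoff, triage.
Via handoff — items with X overlaps handoff: snapshot, sync_call.
Via triage — items with X overlaps triage: none.
Union: snapshot, sync_call.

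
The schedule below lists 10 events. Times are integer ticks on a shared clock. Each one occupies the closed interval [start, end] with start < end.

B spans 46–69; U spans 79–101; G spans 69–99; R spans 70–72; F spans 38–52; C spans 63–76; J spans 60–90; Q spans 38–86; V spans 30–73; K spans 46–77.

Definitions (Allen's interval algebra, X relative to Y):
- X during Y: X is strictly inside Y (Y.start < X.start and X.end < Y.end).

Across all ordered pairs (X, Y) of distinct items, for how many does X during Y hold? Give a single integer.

13

Checking all 90 ordered pairs for relation 'during'; matching pairs in alphabetical order:
(B, Q): B during Q ✓
(B, V): B during V ✓
(C, J): C during J ✓
(C, K): C during K ✓
(C, Q): C during Q ✓
(F, V): F during V ✓
(K, Q): K during Q ✓
(R, C): R during C ✓
(R, G): R during G ✓
(R, J): R during J ✓
(R, K): R during K ✓
(R, Q): R during Q ✓
(R, V): R during V ✓
Count: 13.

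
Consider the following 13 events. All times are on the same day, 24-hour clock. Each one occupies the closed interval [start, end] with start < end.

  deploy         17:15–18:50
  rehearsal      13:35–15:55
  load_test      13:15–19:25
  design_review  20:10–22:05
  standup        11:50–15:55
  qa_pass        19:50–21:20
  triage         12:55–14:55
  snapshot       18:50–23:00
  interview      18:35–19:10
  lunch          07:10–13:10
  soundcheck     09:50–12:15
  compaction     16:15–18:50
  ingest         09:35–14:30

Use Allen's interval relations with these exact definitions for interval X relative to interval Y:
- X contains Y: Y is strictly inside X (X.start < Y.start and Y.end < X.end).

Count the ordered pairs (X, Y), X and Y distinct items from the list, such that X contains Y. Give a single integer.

9

Checking all 156 ordered pairs for relation 'contains'; matching pairs in alphabetical order:
(ingest, soundcheck): ingest contains soundcheck ✓
(load_test, compaction): load_test contains compaction ✓
(load_test, deploy): load_test contains deploy ✓
(load_test, interview): load_test contains interview ✓
(load_test, rehearsal): load_test contains rehearsal ✓
(lunch, soundcheck): lunch contains soundcheck ✓
(snapshot, design_review): snapshot contains design_review ✓
(snapshot, qa_pass): snapshot contains qa_pass ✓
(standup, triage): standup contains triage ✓
Count: 9.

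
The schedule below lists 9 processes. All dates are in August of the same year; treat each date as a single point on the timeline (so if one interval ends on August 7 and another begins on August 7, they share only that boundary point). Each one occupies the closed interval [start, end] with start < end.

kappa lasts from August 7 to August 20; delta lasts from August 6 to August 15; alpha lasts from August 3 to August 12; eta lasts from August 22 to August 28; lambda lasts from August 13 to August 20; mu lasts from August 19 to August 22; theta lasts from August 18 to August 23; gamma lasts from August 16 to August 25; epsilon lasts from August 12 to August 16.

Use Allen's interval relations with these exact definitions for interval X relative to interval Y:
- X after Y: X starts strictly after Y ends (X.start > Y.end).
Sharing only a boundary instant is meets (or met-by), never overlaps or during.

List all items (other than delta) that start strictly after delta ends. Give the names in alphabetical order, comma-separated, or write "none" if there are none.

Target delta = [August 6, August 15].
alpha [August 3, August 12] → overlaps → no.
epsilon [August 12, August 16] → overlapped-by → no.
eta [August 22, August 28] → after → yes.
gamma [August 16, August 25] → after → yes.
kappa [August 7, August 20] → overlapped-by → no.
lambda [August 13, August 20] → overlapped-by → no.
mu [August 19, August 22] → after → yes.
theta [August 18, August 23] → after → yes.
Result: eta, gamma, mu, theta.

eta, gamma, mu, theta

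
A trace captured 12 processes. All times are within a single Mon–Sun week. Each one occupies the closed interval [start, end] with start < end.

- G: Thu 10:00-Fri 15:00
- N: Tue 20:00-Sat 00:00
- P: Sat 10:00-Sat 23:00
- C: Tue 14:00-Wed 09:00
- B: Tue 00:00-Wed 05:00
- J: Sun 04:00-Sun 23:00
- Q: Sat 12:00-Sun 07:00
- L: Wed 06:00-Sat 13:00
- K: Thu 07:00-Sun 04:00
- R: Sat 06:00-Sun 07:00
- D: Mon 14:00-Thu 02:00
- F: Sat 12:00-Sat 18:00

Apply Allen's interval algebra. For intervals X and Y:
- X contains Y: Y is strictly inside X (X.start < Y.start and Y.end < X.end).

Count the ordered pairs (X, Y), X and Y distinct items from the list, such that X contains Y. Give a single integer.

Checking all 132 ordered pairs for relation 'contains'; matching pairs in alphabetical order:
(D, B): D contains B ✓
(D, C): D contains C ✓
(K, F): K contains F ✓
(K, G): K contains G ✓
(K, P): K contains P ✓
(L, G): L contains G ✓
(N, G): N contains G ✓
(P, F): P contains F ✓
(R, F): R contains F ✓
(R, P): R contains P ✓
Count: 10.

10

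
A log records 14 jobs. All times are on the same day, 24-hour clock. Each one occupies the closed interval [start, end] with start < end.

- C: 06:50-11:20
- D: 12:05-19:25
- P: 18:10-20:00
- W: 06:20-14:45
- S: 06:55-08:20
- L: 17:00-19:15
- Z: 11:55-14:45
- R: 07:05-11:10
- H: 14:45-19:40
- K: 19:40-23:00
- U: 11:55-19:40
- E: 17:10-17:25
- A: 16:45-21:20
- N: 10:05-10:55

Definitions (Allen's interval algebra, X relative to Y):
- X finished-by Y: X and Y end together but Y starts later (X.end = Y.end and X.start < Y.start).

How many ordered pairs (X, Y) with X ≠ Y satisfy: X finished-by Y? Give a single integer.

Checking all 182 ordered pairs for relation 'finished-by'; matching pairs in alphabetical order:
(U, H): U finished-by H ✓
(W, Z): W finished-by Z ✓
Count: 2.

2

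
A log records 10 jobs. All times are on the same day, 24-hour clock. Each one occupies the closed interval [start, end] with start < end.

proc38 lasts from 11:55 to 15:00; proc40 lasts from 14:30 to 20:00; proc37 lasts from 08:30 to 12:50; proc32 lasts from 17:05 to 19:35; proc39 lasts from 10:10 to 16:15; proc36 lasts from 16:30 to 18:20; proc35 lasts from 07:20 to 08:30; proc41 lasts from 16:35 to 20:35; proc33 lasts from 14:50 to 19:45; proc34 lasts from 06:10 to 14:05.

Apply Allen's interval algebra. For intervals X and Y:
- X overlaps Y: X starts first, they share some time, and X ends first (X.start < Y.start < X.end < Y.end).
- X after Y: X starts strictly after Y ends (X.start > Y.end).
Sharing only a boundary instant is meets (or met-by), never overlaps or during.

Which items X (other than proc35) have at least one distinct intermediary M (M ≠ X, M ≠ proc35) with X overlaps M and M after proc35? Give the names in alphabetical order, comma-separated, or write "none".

proc33, proc34, proc36, proc37, proc38, proc39, proc40

Target proc35 = [07:20, 08:30].
Intermediaries M with M after proc35: proc32, proc33, proc36, proc38, proc39, proc40, proc41.
Via proc32 — items with X overlaps proc32: proc36.
Via proc33 — items with X overlaps proc33: proc38, proc39.
Via proc36 — items with X overlaps proc36: none.
Via proc38 — items with X overlaps proc38: proc34, proc37.
Via proc39 — items with X overlaps proc39: proc34, proc37.
Via proc40 — items with X overlaps proc40: proc38, proc39.
Via proc41 — items with X overlaps proc41: proc33, proc36, proc40.
Union: proc33, proc34, proc36, proc37, proc38, proc39, proc40.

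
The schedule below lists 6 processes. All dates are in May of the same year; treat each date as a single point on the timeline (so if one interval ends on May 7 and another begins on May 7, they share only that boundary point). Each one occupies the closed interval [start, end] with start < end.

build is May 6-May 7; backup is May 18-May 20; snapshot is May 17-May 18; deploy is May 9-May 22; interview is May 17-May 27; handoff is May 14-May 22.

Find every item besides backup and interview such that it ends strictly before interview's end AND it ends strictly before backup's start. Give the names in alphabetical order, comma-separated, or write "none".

build

Conditions: its end is strictly before interview's end (X.end < May 27) AND its end is strictly before backup's start (X.end < May 18).
build: end May 7 < May 27? ✓; end May 7 < May 18? ✓ → yes.
deploy: end May 22 < May 27? ✓; end May 22 < May 18? ✗ → no.
handoff: end May 22 < May 27? ✓; end May 22 < May 18? ✗ → no.
snapshot: end May 18 < May 27? ✓; end May 18 < May 18? ✗ → no.
Result: build.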